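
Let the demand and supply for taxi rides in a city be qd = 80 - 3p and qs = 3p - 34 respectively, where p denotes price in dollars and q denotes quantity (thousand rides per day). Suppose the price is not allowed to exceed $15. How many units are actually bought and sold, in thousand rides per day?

11

Equilibrium: 80 - 3p = 3p - 34, so 114 = 6p and p* = 19, q* = 23.
Because the ceiling (15) lies below the market-clearing price, it is binding.
At p = 15: qd = 80 - 3·15 = 35 and qs = 3·15 - 34 = 11.
The quantity actually transacted is the short side, supply: 11.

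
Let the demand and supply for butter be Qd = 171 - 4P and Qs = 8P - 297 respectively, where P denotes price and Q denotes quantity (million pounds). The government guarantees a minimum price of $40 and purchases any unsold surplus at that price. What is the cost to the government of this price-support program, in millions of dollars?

480

Setting quantity demanded equal to quantity supplied, 171 - 4P = 8P - 297, gives P* = 39 and Q* = 15.
The floor of 40 is above the equilibrium price 39, so it binds.
At P = 40: Qd = 171 - 4·40 = 11 and Qs = 8·40 - 297 = 23.
Surplus = Qs - Qd = 12.
Government expenditure = surplus × support price = 12 × 40 = 480.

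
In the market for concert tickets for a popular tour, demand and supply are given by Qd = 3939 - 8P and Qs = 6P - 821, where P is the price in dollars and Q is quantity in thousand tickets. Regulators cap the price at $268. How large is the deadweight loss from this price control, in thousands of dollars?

In a free market, 3939 - 8P = 6P - 821 gives the equilibrium P* = 340, Q* = 1219.
Since 268 < 340, the ceiling is binding.
At P = 268: Qd = 3939 - 8·268 = 1795 and Qs = 6·268 - 821 = 787.
Quantity traded falls to 787. At Q = 787 the demand price is (3939 - 787)/8 = 394 and the supply price is (821 + 787)/6 = 268.
Deadweight loss = ½ · (394 - 268) · (1219 - 787) = ½ · 126 · 432 = 27216.

27216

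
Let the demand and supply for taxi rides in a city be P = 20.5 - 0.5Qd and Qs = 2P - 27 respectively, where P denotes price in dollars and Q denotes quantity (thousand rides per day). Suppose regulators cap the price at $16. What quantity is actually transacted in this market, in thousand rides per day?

5

Rearranging demand gives Qd = 41 - 2P. Setting quantity demanded equal to quantity supplied, 41 - 2P = 2P - 27, gives P* = 17 and Q* = 7.
The ceiling of 16 is below the equilibrium price 17, so it binds.
At P = 16: Qd = 41 - 2·16 = 9 and Qs = 2·16 - 27 = 5.
The quantity actually transacted is the short side, supply: 5.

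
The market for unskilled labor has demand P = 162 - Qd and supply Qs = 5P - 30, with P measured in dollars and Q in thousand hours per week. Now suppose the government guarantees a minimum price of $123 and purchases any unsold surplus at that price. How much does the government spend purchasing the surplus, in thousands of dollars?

67158

Rearranging demand gives Qd = 162 - P. Setting quantity demanded equal to quantity supplied, 162 - P = 5P - 30, gives P* = 32 and Q* = 130.
Because the floor (123) lies above the market-clearing price, it is binding.
At P = 123: Qd = 162 - 123 = 39 and Qs = 5·123 - 30 = 585.
Surplus = Qs - Qd = 546.
Government expenditure = surplus × support price = 546 × 123 = 67158.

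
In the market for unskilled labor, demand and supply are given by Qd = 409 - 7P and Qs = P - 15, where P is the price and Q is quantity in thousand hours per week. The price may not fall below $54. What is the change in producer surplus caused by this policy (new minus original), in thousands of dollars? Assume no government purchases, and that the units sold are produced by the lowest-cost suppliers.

6.5

Setting quantity demanded equal to quantity supplied, 409 - 7P = P - 15, gives P* = 53 and Q* = 38.
Since 54 > 53, the floor is binding.
At P = 54: Qd = 409 - 7·54 = 31 and Qs = 54 - 15 = 39.
Producer surplus without the control is ½ · (53 - 15) · 38 = 722.
With the floor, 31 units are sold at 54. The supply price at Q = 31 is 46, so PS = ½ · [(54 - 15) + (54 - 46)] · 31 = 728.5.
Change in producer surplus = 728.5 - 722 = 6.5.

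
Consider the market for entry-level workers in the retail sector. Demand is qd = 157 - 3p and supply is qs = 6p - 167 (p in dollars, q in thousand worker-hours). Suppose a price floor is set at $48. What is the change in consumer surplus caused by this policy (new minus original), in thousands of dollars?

-372

Setting quantity demanded equal to quantity supplied, 157 - 3p = 6p - 167, gives p* = 36 and q* = 49.
Since 48 > 36, the floor is binding.
At p = 48: qd = 157 - 3·48 = 13 and qs = 6·48 - 167 = 121.
Consumer surplus without the control is ½ · (157/3 - 36) · 49 = 2401/6.
With the floor, consumers buy 13 units at 48, so CS = ½ · (157/3 - 48) · 13 = 169/6.
Change in consumer surplus = 169/6 - 2401/6 = -372.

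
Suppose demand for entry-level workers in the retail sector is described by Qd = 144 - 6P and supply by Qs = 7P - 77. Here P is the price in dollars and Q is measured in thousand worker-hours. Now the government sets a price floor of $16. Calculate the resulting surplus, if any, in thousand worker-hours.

Equilibrium: 144 - 6P = 7P - 77, so 221 = 13P and P* = 17, Q* = 42.
The floor of 16 is below the equilibrium price 17, so it is not binding; the market clears at P* = 17, Q* = 42.
Since the control does not bind, there is no surplus.

0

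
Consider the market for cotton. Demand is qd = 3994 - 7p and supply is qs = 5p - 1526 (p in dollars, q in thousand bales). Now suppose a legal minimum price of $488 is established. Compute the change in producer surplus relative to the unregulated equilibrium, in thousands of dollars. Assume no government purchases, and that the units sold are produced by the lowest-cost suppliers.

12342.4

Setting quantity demanded equal to quantity supplied, 3994 - 7p = 5p - 1526, gives p* = 460 and q* = 774.
The floor of 488 is above the equilibrium price 460, so it binds.
At p = 488: qd = 3994 - 7·488 = 578 and qs = 5·488 - 1526 = 914.
Producer surplus without the control is ½ · (460 - 305.2) · 774 = 59907.6.
With the floor, 578 units are sold at 488. The supply price at q = 578 is 420.8, so PS = ½ · [(488 - 305.2) + (488 - 420.8)] · 578 = 72250.
Change in producer surplus = 72250 - 59907.6 = 12342.4.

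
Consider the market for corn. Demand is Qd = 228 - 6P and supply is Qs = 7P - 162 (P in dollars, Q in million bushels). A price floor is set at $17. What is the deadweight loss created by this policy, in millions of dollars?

Setting quantity demanded equal to quantity supplied, 228 - 6P = 7P - 162, gives P* = 30 and Q* = 48.
Since 17 is below P* = 30, the floor does not bind and the free-market outcome prevails.
Since the control does not bind, no trades are prevented and deadweight loss is zero.

0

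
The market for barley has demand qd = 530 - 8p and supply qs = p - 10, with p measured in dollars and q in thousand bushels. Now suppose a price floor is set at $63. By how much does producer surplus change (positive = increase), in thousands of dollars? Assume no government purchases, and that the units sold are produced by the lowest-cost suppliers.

-210

Setting quantity demanded equal to quantity supplied, 530 - 8p = p - 10, gives p* = 60 and q* = 50.
The floor of 63 is above the equilibrium price 60, so it binds.
At p = 63: qd = 530 - 8·63 = 26 and qs = 63 - 10 = 53.
Producer surplus without the control is ½ · (60 - 10) · 50 = 1250.
With the floor, 26 units are sold at 63. The supply price at q = 26 is 36, so PS = ½ · [(63 - 10) + (63 - 36)] · 26 = 1040.
Change in producer surplus = 1040 - 1250 = -210.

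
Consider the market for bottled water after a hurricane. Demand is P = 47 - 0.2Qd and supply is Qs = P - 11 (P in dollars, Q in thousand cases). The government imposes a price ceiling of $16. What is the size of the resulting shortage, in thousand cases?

150

Rearranging demand gives Qd = 235 - 5P. In a free market, 235 - 5P = P - 11 gives the equilibrium P* = 41, Q* = 30.
Since 16 < 41, the ceiling is binding.
At P = 16: Qd = 235 - 5·16 = 155 and Qs = 16 - 11 = 5.
Shortage = Qd - Qs = 155 - 5 = 150.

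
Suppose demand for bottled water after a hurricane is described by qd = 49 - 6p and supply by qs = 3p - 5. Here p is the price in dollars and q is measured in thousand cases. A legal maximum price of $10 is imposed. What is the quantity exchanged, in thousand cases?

In a free market, 49 - 6p = 3p - 5 gives the equilibrium p* = 6, q* = 13.
The ceiling of 10 is above the equilibrium price 6, so it is not binding; the market clears at p* = 6, q* = 13.

13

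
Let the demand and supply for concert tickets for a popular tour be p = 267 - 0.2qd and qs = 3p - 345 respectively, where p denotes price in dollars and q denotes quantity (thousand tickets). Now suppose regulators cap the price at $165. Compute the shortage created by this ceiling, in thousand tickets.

Rearranging demand gives qd = 1335 - 5p. Without the control the market clears where 1335 - 5p = 3p - 345, i.e. p* = 210 and q* = 285.
The ceiling of 165 is below the equilibrium price 210, so it binds.
At p = 165: qd = 1335 - 5·165 = 510 and qs = 3·165 - 345 = 150.
Shortage = qd - qs = 510 - 150 = 360.

360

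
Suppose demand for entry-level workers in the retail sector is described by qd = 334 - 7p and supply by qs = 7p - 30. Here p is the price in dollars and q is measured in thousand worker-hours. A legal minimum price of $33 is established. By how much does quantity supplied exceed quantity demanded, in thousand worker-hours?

Equilibrium: 334 - 7p = 7p - 30, so 364 = 14p and p* = 26, q* = 152.
Because the floor (33) lies above the market-clearing price, it is binding.
At p = 33: qd = 334 - 7·33 = 103 and qs = 7·33 - 30 = 201.
Surplus = qs - qd = 201 - 103 = 98.

98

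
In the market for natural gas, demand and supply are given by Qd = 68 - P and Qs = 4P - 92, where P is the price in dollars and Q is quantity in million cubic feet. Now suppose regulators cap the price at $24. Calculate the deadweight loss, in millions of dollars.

Setting quantity demanded equal to quantity supplied, 68 - P = 4P - 92, gives P* = 32 and Q* = 36.
Because the ceiling (24) lies below the market-clearing price, it is binding.
At P = 24: Qd = 68 - 24 = 44 and Qs = 4·24 - 92 = 4.
Quantity traded falls to 4. At Q = 4 the demand price is 68 - 4 = 64 and the supply price is (92 + 4)/4 = 24.
Deadweight loss = ½ · (64 - 24) · (36 - 4) = ½ · 40 · 32 = 640.

640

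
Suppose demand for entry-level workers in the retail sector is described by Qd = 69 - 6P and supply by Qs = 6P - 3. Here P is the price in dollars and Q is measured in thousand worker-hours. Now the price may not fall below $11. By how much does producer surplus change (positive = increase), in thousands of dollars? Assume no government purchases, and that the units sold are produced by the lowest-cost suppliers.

-60

Setting quantity demanded equal to quantity supplied, 69 - 6P = 6P - 3, gives P* = 6 and Q* = 33.
The floor of 11 is above the equilibrium price 6, so it binds.
At P = 11: Qd = 69 - 6·11 = 3 and Qs = 6·11 - 3 = 63.
Producer surplus without the control is ½ · (6 - 0.5) · 33 = 90.75.
With the floor, 3 units are sold at 11. The supply price at Q = 3 is 1, so PS = ½ · [(11 - 0.5) + (11 - 1)] · 3 = 30.75.
Change in producer surplus = 30.75 - 90.75 = -60.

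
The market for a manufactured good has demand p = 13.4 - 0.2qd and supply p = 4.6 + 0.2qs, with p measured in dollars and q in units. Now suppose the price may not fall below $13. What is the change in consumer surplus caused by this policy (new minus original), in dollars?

-48

Rearranging demand gives qd = 67 - 5p; rearranging supply gives qs = 5p - 23. Equilibrium: 67 - 5p = 5p - 23, so 90 = 10p and p* = 9, q* = 22.
Since 13 > 9, the floor is binding.
At p = 13: qd = 67 - 5·13 = 2 and qs = 5·13 - 23 = 42.
Consumer surplus without the control is ½ · (13.4 - 9) · 22 = 48.4.
With the floor, consumers buy 2 units at 13, so CS = ½ · (13.4 - 13) · 2 = 0.4.
Change in consumer surplus = 0.4 - 48.4 = -48.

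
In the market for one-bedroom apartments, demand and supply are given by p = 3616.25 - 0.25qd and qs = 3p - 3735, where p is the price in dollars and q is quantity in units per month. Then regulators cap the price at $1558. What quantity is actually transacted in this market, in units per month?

939

Rearranging demand gives qd = 14465 - 4p. In a free market, 14465 - 4p = 3p - 3735 gives the equilibrium p* = 2600, q* = 4065.
Since 1558 < 2600, the ceiling is binding.
At p = 1558: qd = 14465 - 4·1558 = 8233 and qs = 3·1558 - 3735 = 939.
The quantity actually transacted is the short side, supply: 939.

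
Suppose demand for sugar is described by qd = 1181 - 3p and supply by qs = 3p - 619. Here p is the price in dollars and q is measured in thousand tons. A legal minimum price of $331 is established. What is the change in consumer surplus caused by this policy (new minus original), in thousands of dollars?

Equilibrium: 1181 - 3p = 3p - 619, so 1800 = 6p and p* = 300, q* = 281.
Because the floor (331) lies above the market-clearing price, it is binding.
At p = 331: qd = 1181 - 3·331 = 188 and qs = 3·331 - 619 = 374.
Consumer surplus without the control is ½ · (1181/3 - 300) · 281 = 78961/6.
With the floor, consumers buy 188 units at 331, so CS = ½ · (1181/3 - 331) · 188 = 17672/3.
Change in consumer surplus = 17672/3 - 78961/6 = -7269.5.

-7269.5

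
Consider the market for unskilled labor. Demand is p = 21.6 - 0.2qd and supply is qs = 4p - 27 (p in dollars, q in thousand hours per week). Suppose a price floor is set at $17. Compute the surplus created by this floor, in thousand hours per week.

Rearranging demand gives qd = 108 - 5p. In a free market, 108 - 5p = 4p - 27 gives the equilibrium p* = 15, q* = 33.
Because the floor (17) lies above the market-clearing price, it is binding.
At p = 17: qd = 108 - 5·17 = 23 and qs = 4·17 - 27 = 41.
Surplus = qs - qd = 41 - 23 = 18.

18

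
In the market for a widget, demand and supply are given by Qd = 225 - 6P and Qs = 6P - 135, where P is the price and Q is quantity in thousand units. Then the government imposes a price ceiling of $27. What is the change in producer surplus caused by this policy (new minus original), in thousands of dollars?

Setting quantity demanded equal to quantity supplied, 225 - 6P = 6P - 135, gives P* = 30 and Q* = 45.
The ceiling of 27 is below the equilibrium price 30, so it binds.
At P = 27: Qd = 225 - 6·27 = 63 and Qs = 6·27 - 135 = 27.
Producer surplus without the control is ½ · (30 - 22.5) · 45 = 168.75.
With the ceiling, producers sell 27 units at 27, so PS = ½ · (27 - 22.5) · 27 = 60.75.
Change in producer surplus = 60.75 - 168.75 = -108.

-108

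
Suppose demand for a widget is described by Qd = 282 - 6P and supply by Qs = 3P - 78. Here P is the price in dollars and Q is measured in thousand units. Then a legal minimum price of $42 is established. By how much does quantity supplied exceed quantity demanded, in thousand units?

Without the control the market clears where 282 - 6P = 3P - 78, i.e. P* = 40 and Q* = 42.
Because the floor (42) lies above the market-clearing price, it is binding.
At P = 42: Qd = 282 - 6·42 = 30 and Qs = 3·42 - 78 = 48.
Surplus = Qs - Qd = 48 - 30 = 18.

18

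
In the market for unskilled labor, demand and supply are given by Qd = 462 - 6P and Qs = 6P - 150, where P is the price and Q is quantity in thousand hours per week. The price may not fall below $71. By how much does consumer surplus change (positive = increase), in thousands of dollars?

Without the control the market clears where 462 - 6P = 6P - 150, i.e. P* = 51 and Q* = 156.
Since 71 > 51, the floor is binding.
At P = 71: Qd = 462 - 6·71 = 36 and Qs = 6·71 - 150 = 276.
Consumer surplus without the control is ½ · (77 - 51) · 156 = 2028.
With the floor, consumers buy 36 units at 71, so CS = ½ · (77 - 71) · 36 = 108.
Change in consumer surplus = 108 - 2028 = -1920.

-1920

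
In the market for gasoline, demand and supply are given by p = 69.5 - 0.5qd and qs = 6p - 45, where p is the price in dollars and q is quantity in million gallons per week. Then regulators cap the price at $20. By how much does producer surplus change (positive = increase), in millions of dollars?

Rearranging demand gives qd = 139 - 2p. Without the control the market clears where 139 - 2p = 6p - 45, i.e. p* = 23 and q* = 93.
Because the ceiling (20) lies below the market-clearing price, it is binding.
At p = 20: qd = 139 - 2·20 = 99 and qs = 6·20 - 45 = 75.
Producer surplus without the control is ½ · (23 - 7.5) · 93 = 720.75.
With the ceiling, producers sell 75 units at 20, so PS = ½ · (20 - 7.5) · 75 = 468.75.
Change in producer surplus = 468.75 - 720.75 = -252.

-252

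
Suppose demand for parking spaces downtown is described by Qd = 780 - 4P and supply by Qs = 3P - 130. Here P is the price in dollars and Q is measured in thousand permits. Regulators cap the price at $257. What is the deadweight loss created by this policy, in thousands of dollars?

In a free market, 780 - 4P = 3P - 130 gives the equilibrium P* = 130, Q* = 260.
Since 257 is above P* = 130, the ceiling does not bind and the free-market outcome prevails.
Since the control does not bind, no trades are prevented and deadweight loss is zero.

0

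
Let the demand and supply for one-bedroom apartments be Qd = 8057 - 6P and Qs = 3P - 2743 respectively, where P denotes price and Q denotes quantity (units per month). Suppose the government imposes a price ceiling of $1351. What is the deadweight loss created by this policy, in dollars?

In a free market, 8057 - 6P = 3P - 2743 gives the equilibrium P* = 1200, Q* = 857.
The ceiling of 1351 is above the equilibrium price 1200, so it is not binding; the market clears at P* = 1200, Q* = 857.
Since the control does not bind, no trades are prevented and deadweight loss is zero.

0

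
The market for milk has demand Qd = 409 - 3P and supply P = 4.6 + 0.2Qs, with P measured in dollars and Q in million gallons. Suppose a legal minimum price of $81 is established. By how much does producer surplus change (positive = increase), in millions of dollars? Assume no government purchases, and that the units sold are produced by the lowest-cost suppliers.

3825.9

Rearranging supply gives Qs = 5P - 23. In a free market, 409 - 3P = 5P - 23 gives the equilibrium P* = 54, Q* = 247.
Since 81 > 54, the floor is binding.
At P = 81: Qd = 409 - 3·81 = 166 and Qs = 5·81 - 23 = 382.
Producer surplus without the control is ½ · (54 - 4.6) · 247 = 6100.9.
With the floor, 166 units are sold at 81. The supply price at Q = 166 is 37.8, so PS = ½ · [(81 - 4.6) + (81 - 37.8)] · 166 = 9926.8.
Change in producer surplus = 9926.8 - 6100.9 = 3825.9.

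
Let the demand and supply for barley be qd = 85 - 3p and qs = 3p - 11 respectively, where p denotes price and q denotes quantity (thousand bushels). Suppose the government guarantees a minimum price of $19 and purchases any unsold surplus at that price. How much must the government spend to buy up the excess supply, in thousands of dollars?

Equilibrium: 85 - 3p = 3p - 11, so 96 = 6p and p* = 16, q* = 37.
Since 19 > 16, the floor is binding.
At p = 19: qd = 85 - 3·19 = 28 and qs = 3·19 - 11 = 46.
Surplus = qs - qd = 18.
Government expenditure = surplus × support price = 18 × 19 = 342.

342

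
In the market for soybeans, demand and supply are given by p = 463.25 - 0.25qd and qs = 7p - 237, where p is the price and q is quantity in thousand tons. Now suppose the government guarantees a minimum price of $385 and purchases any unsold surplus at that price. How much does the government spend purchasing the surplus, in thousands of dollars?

825825

Rearranging demand gives qd = 1853 - 4p. In a free market, 1853 - 4p = 7p - 237 gives the equilibrium p* = 190, q* = 1093.
Since 385 > 190, the floor is binding.
At p = 385: qd = 1853 - 4·385 = 313 and qs = 7·385 - 237 = 2458.
Surplus = qs - qd = 2145.
Government expenditure = surplus × support price = 2145 × 385 = 825825.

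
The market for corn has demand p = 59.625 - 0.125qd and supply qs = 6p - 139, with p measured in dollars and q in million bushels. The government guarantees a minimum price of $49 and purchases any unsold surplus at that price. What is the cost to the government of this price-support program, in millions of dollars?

Rearranging demand gives qd = 477 - 8p. Equilibrium: 477 - 8p = 6p - 139, so 616 = 14p and p* = 44, q* = 125.
The floor of 49 is above the equilibrium price 44, so it binds.
At p = 49: qd = 477 - 8·49 = 85 and qs = 6·49 - 139 = 155.
Surplus = qs - qd = 70.
Government expenditure = surplus × support price = 70 × 49 = 3430.

3430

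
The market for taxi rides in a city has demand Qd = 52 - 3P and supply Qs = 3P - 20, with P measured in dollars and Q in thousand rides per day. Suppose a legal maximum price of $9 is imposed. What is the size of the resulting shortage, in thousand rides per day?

18

Without the control the market clears where 52 - 3P = 3P - 20, i.e. P* = 12 and Q* = 16.
The ceiling of 9 is below the equilibrium price 12, so it binds.
At P = 9: Qd = 52 - 3·9 = 25 and Qs = 3·9 - 20 = 7.
Shortage = Qd - Qs = 25 - 7 = 18.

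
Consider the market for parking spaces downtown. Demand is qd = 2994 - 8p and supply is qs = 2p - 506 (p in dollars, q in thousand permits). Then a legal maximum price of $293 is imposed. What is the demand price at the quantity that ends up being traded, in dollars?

Equilibrium: 2994 - 8p = 2p - 506, so 3500 = 10p and p* = 350, q* = 194.
Since 293 < 350, the ceiling is binding.
At p = 293: qd = 2994 - 8·293 = 650 and qs = 2·293 - 506 = 80.
Only 80 units reach the market. On the demand curve, the marginal buyer's willingness to pay at q = 80 is (2994 - 80)/8 = 364.25.

364.25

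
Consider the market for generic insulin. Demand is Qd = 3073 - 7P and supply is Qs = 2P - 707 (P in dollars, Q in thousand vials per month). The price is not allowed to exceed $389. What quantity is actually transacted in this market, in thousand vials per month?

71

Setting quantity demanded equal to quantity supplied, 3073 - 7P = 2P - 707, gives P* = 420 and Q* = 133.
Since 389 < 420, the ceiling is binding.
At P = 389: Qd = 3073 - 7·389 = 350 and Qs = 2·389 - 707 = 71.
The quantity actually transacted is the short side, supply: 71.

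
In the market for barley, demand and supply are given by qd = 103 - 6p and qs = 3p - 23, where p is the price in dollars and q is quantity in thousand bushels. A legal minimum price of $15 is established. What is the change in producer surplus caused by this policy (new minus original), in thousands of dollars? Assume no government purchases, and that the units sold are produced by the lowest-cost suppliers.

Setting quantity demanded equal to quantity supplied, 103 - 6p = 3p - 23, gives p* = 14 and q* = 19.
Since 15 > 14, the floor is binding.
At p = 15: qd = 103 - 6·15 = 13 and qs = 3·15 - 23 = 22.
Producer surplus without the control is ½ · (14 - 23/3) · 19 = 361/6.
With the floor, 13 units are sold at 15. The supply price at q = 13 is 12, so PS = ½ · [(15 - 23/3) + (15 - 12)] · 13 = 403/6.
Change in producer surplus = 403/6 - 361/6 = 7.

7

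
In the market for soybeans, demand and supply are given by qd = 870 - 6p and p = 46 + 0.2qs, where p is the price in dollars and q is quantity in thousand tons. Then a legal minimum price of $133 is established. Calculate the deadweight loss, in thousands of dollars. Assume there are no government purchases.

Rearranging supply gives qs = 5p - 230. Equilibrium: 870 - 6p = 5p - 230, so 1100 = 11p and p* = 100, q* = 270.
Since 133 > 100, the floor is binding.
At p = 133: qd = 870 - 6·133 = 72 and qs = 5·133 - 230 = 435.
Quantity traded falls to 72. At q = 72 the demand price is (870 - 72)/6 = 133 and the supply price is (230 + 72)/5 = 60.4.
Deadweight loss = ½ · (133 - 60.4) · (270 - 72) = ½ · 72.6 · 198 = 7187.4.

7187.4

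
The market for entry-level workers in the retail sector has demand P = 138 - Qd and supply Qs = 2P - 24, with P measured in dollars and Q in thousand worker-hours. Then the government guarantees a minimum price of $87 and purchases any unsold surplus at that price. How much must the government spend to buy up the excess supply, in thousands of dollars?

8613

Rearranging demand gives Qd = 138 - P. Without the control the market clears where 138 - P = 2P - 24, i.e. P* = 54 and Q* = 84.
Since 87 > 54, the floor is binding.
At P = 87: Qd = 138 - 87 = 51 and Qs = 2·87 - 24 = 150.
Surplus = Qs - Qd = 99.
Government expenditure = surplus × support price = 99 × 87 = 8613.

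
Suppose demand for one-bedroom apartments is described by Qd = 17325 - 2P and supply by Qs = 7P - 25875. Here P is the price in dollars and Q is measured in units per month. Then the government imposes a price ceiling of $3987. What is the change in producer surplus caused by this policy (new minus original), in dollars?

-3967033.5

In a free market, 17325 - 2P = 7P - 25875 gives the equilibrium P* = 4800, Q* = 7725.
Because the ceiling (3987) lies below the market-clearing price, it is binding.
At P = 3987: Qd = 17325 - 2·3987 = 9351 and Qs = 7·3987 - 25875 = 2034.
Producer surplus without the control is ½ · (4800 - 25875/7) · 7725 = 59675625/14.
With the ceiling, producers sell 2034 units at 3987, so PS = ½ · (3987 - 25875/7) · 2034 = 2068578/7.
Change in producer surplus = 2068578/7 - 59675625/14 = -3967033.5.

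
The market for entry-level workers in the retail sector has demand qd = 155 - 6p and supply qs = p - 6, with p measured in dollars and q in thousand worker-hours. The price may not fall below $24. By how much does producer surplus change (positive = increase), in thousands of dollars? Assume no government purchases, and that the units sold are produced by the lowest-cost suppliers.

-7

In a free market, 155 - 6p = p - 6 gives the equilibrium p* = 23, q* = 17.
The floor of 24 is above the equilibrium price 23, so it binds.
At p = 24: qd = 155 - 6·24 = 11 and qs = 24 - 6 = 18.
Producer surplus without the control is ½ · (23 - 6) · 17 = 144.5.
With the floor, 11 units are sold at 24. The supply price at q = 11 is 17, so PS = ½ · [(24 - 6) + (24 - 17)] · 11 = 137.5.
Change in producer surplus = 137.5 - 144.5 = -7.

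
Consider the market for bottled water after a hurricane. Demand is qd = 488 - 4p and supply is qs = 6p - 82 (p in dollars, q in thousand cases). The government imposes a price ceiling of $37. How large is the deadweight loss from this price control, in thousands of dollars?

Equilibrium: 488 - 4p = 6p - 82, so 570 = 10p and p* = 57, q* = 260.
Since 37 < 57, the ceiling is binding.
At p = 37: qd = 488 - 4·37 = 340 and qs = 6·37 - 82 = 140.
Quantity traded falls to 140. At q = 140 the demand price is (488 - 140)/4 = 87 and the supply price is (82 + 140)/6 = 37.
Deadweight loss = ½ · (87 - 37) · (260 - 140) = ½ · 50 · 120 = 3000.

3000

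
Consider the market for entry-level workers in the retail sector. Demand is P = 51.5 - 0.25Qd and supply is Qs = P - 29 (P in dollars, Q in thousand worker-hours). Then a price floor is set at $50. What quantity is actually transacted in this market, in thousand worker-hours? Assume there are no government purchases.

Rearranging demand gives Qd = 206 - 4P. Equilibrium: 206 - 4P = P - 29, so 235 = 5P and P* = 47, Q* = 18.
The floor of 50 is above the equilibrium price 47, so it binds.
At P = 50: Qd = 206 - 4·50 = 6 and Qs = 50 - 29 = 21.
The quantity actually transacted is the short side, demand: 6.

6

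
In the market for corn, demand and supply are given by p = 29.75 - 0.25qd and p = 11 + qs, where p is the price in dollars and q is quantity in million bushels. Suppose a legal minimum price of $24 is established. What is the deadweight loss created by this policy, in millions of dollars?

0

Rearranging demand gives qd = 119 - 4p; rearranging supply gives qs = p - 11. Without the control the market clears where 119 - 4p = p - 11, i.e. p* = 26 and q* = 15.
The floor of 24 is below the equilibrium price 26, so it is not binding; the market clears at p* = 26, q* = 15.
Since the control does not bind, no trades are prevented and deadweight loss is zero.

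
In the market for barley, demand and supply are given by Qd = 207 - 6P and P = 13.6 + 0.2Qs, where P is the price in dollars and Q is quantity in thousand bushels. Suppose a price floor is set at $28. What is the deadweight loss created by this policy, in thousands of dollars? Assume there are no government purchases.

59.4

Rearranging supply gives Qs = 5P - 68. Without the control the market clears where 207 - 6P = 5P - 68, i.e. P* = 25 and Q* = 57.
Because the floor (28) lies above the market-clearing price, it is binding.
At P = 28: Qd = 207 - 6·28 = 39 and Qs = 5·28 - 68 = 72.
Quantity traded falls to 39. At Q = 39 the demand price is (207 - 39)/6 = 28 and the supply price is (68 + 39)/5 = 21.4.
Deadweight loss = ½ · (28 - 21.4) · (57 - 39) = ½ · 6.6 · 18 = 59.4.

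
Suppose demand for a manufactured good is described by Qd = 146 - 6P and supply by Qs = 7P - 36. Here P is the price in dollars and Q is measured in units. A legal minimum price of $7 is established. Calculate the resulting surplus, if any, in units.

0

Without the control the market clears where 146 - 6P = 7P - 36, i.e. P* = 14 and Q* = 62.
Since 7 is below P* = 14, the floor does not bind and the free-market outcome prevails.
Since the control does not bind, there is no surplus.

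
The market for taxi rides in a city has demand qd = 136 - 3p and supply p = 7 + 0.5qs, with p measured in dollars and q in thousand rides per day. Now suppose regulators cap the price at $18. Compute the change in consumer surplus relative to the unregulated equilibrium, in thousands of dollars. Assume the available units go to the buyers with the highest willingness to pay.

168

Rearranging supply gives qs = 2p - 14. Without the control the market clears where 136 - 3p = 2p - 14, i.e. p* = 30 and q* = 46.
Because the ceiling (18) lies below the market-clearing price, it is binding.
At p = 18: qd = 136 - 3·18 = 82 and qs = 2·18 - 14 = 22.
Consumer surplus without the control is ½ · (136/3 - 30) · 46 = 1058/3.
With the ceiling, 22 units are sold at 18 (assume they go to the highest-value buyers). The demand price at q = 22 is 38, so CS = ½ · [(136/3 - 18) + (38 - 18)] · 22 = 1562/3.
Change in consumer surplus = 1562/3 - 1058/3 = 168.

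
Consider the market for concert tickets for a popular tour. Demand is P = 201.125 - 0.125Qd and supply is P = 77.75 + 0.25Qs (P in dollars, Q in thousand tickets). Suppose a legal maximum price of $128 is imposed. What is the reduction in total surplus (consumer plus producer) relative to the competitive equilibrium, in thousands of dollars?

3072

Rearranging demand gives Qd = 1609 - 8P; rearranging supply gives Qs = 4P - 311. Setting quantity demanded equal to quantity supplied, 1609 - 8P = 4P - 311, gives P* = 160 and Q* = 329.
The ceiling of 128 is below the equilibrium price 160, so it binds.
At P = 128: Qd = 1609 - 8·128 = 585 and Qs = 4·128 - 311 = 201.
Quantity traded falls to 201. At Q = 201 the demand price is (1609 - 201)/8 = 176 and the supply price is (311 + 201)/4 = 128.
Deadweight loss = ½ · (176 - 128) · (329 - 201) = ½ · 48 · 128 = 3072.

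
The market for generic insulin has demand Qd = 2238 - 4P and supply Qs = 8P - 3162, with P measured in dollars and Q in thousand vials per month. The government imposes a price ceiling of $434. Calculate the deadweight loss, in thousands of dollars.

3072

Without the control the market clears where 2238 - 4P = 8P - 3162, i.e. P* = 450 and Q* = 438.
Since 434 < 450, the ceiling is binding.
At P = 434: Qd = 2238 - 4·434 = 502 and Qs = 8·434 - 3162 = 310.
Quantity traded falls to 310. At Q = 310 the demand price is (2238 - 310)/4 = 482 and the supply price is (3162 + 310)/8 = 434.
Deadweight loss = ½ · (482 - 434) · (438 - 310) = ½ · 48 · 128 = 3072.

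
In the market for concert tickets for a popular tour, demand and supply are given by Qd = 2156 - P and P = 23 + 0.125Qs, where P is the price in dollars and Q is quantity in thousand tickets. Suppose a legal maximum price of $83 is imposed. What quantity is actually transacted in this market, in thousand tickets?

Rearranging supply gives Qs = 8P - 184. In a free market, 2156 - P = 8P - 184 gives the equilibrium P* = 260, Q* = 1896.
Because the ceiling (83) lies below the market-clearing price, it is binding.
At P = 83: Qd = 2156 - 83 = 2073 and Qs = 8·83 - 184 = 480.
The quantity actually transacted is the short side, supply: 480.

480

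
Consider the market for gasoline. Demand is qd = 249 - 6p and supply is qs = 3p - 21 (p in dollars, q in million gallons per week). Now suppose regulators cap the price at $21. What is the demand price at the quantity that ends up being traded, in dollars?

Without the control the market clears where 249 - 6p = 3p - 21, i.e. p* = 30 and q* = 69.
The ceiling of 21 is below the equilibrium price 30, so it binds.
At p = 21: qd = 249 - 6·21 = 123 and qs = 3·21 - 21 = 42.
Only 42 units reach the market. On the demand curve, the marginal buyer's willingness to pay at q = 42 is (249 - 42)/6 = 34.5.

34.5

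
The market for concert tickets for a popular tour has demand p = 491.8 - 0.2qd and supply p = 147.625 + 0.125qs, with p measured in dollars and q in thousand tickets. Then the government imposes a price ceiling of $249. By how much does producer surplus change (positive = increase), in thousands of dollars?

Rearranging demand gives qd = 2459 - 5p; rearranging supply gives qs = 8p - 1181. In a free market, 2459 - 5p = 8p - 1181 gives the equilibrium p* = 280, q* = 1059.
Since 249 < 280, the ceiling is binding.
At p = 249: qd = 2459 - 5·249 = 1214 and qs = 8·249 - 1181 = 811.
Producer surplus without the control is ½ · (280 - 147.625) · 1059 = 70092.5625.
With the ceiling, producers sell 811 units at 249, so PS = ½ · (249 - 147.625) · 811 = 41107.5625.
Change in producer surplus = 41107.5625 - 70092.5625 = -28985.

-28985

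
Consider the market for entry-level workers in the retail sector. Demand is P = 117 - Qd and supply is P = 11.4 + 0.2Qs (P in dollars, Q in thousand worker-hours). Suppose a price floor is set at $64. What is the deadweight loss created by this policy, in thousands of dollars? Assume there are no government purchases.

735

Rearranging demand gives Qd = 117 - P; rearranging supply gives Qs = 5P - 57. Setting quantity demanded equal to quantity supplied, 117 - P = 5P - 57, gives P* = 29 and Q* = 88.
Since 64 > 29, the floor is binding.
At P = 64: Qd = 117 - 64 = 53 and Qs = 5·64 - 57 = 263.
Quantity traded falls to 53. At Q = 53 the demand price is 117 - 53 = 64 and the supply price is (57 + 53)/5 = 22.
Deadweight loss = ½ · (64 - 22) · (88 - 53) = ½ · 42 · 35 = 735.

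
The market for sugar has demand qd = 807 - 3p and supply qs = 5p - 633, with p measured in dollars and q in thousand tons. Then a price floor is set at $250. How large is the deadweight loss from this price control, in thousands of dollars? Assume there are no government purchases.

Without the control the market clears where 807 - 3p = 5p - 633, i.e. p* = 180 and q* = 267.
Because the floor (250) lies above the market-clearing price, it is binding.
At p = 250: qd = 807 - 3·250 = 57 and qs = 5·250 - 633 = 617.
Quantity traded falls to 57. At q = 57 the demand price is (807 - 57)/3 = 250 and the supply price is (633 + 57)/5 = 138.
Deadweight loss = ½ · (250 - 138) · (267 - 57) = ½ · 112 · 210 = 11760.

11760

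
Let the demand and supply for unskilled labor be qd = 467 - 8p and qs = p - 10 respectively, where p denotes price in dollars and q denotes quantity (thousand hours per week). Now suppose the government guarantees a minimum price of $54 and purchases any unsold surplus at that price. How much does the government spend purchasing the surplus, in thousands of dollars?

486

Without the control the market clears where 467 - 8p = p - 10, i.e. p* = 53 and q* = 43.
Since 54 > 53, the floor is binding.
At p = 54: qd = 467 - 8·54 = 35 and qs = 54 - 10 = 44.
Surplus = qs - qd = 9.
Government expenditure = surplus × support price = 9 × 54 = 486.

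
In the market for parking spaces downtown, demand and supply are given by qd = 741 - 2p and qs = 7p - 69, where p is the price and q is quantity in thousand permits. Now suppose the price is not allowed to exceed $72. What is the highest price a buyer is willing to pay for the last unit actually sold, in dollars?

Equilibrium: 741 - 2p = 7p - 69, so 810 = 9p and p* = 90, q* = 561.
Since 72 < 90, the ceiling is binding.
At p = 72: qd = 741 - 2·72 = 597 and qs = 7·72 - 69 = 435.
Only 435 units reach the market. On the demand curve, the marginal buyer's willingness to pay at q = 435 is (741 - 435)/2 = 153.

153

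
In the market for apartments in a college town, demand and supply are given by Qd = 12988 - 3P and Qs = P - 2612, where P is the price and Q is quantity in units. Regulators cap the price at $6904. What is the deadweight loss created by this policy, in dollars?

0

Equilibrium: 12988 - 3P = P - 2612, so 15600 = 4P and P* = 3900, Q* = 1288.
Since 6904 is above P* = 3900, the ceiling does not bind and the free-market outcome prevails.
Since the control does not bind, no trades are prevented and deadweight loss is zero.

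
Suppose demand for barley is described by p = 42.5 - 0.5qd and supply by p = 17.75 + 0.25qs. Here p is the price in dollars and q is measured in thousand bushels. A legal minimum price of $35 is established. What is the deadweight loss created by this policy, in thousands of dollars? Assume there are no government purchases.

Rearranging demand gives qd = 85 - 2p; rearranging supply gives qs = 4p - 71. Setting quantity demanded equal to quantity supplied, 85 - 2p = 4p - 71, gives p* = 26 and q* = 33.
Since 35 > 26, the floor is binding.
At p = 35: qd = 85 - 2·35 = 15 and qs = 4·35 - 71 = 69.
Quantity traded falls to 15. At q = 15 the demand price is (85 - 15)/2 = 35 and the supply price is (71 + 15)/4 = 21.5.
Deadweight loss = ½ · (35 - 21.5) · (33 - 15) = ½ · 13.5 · 18 = 121.5.

121.5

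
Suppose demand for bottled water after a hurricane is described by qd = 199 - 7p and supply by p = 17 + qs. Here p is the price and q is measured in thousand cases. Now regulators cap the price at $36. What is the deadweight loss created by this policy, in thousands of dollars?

Rearranging supply gives qs = p - 17. Setting quantity demanded equal to quantity supplied, 199 - 7p = p - 17, gives p* = 27 and q* = 10.
The ceiling of 36 is above the equilibrium price 27, so it is not binding; the market clears at p* = 27, q* = 10.
Since the control does not bind, no trades are prevented and deadweight loss is zero.

0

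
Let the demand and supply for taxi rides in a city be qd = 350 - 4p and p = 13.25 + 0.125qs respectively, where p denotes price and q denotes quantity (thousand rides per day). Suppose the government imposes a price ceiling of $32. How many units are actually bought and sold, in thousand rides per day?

150

Rearranging supply gives qs = 8p - 106. Setting quantity demanded equal to quantity supplied, 350 - 4p = 8p - 106, gives p* = 38 and q* = 198.
The ceiling of 32 is below the equilibrium price 38, so it binds.
At p = 32: qd = 350 - 4·32 = 222 and qs = 8·32 - 106 = 150.
The quantity actually transacted is the short side, supply: 150.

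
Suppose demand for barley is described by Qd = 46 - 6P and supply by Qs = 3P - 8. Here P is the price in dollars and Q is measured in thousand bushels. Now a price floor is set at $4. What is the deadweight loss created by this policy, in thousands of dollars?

Without the control the market clears where 46 - 6P = 3P - 8, i.e. P* = 6 and Q* = 10.
Since 4 is below P* = 6, the floor does not bind and the free-market outcome prevails.
Since the control does not bind, no trades are prevented and deadweight loss is zero.

0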